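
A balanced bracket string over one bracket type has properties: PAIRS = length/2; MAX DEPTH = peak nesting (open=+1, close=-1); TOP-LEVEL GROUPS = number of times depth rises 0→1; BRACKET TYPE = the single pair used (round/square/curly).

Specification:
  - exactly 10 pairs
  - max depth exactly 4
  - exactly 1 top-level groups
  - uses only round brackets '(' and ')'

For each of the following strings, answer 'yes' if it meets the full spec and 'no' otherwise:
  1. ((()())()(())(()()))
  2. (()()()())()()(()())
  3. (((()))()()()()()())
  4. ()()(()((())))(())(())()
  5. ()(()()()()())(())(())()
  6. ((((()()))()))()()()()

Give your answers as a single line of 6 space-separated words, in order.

Answer: no no yes no no no

Derivation:
String 1 '((()())()(())(()()))': depth seq [1 2 3 2 3 2 1 2 1 2 3 2 1 2 3 2 3 2 1 0]
  -> pairs=10 depth=3 groups=1 -> no
String 2 '(()()()())()()(()())': depth seq [1 2 1 2 1 2 1 2 1 0 1 0 1 0 1 2 1 2 1 0]
  -> pairs=10 depth=2 groups=4 -> no
String 3 '(((()))()()()()()())': depth seq [1 2 3 4 3 2 1 2 1 2 1 2 1 2 1 2 1 2 1 0]
  -> pairs=10 depth=4 groups=1 -> yes
String 4 '()()(()((())))(())(())()': depth seq [1 0 1 0 1 2 1 2 3 4 3 2 1 0 1 2 1 0 1 2 1 0 1 0]
  -> pairs=12 depth=4 groups=6 -> no
String 5 '()(()()()()())(())(())()': depth seq [1 0 1 2 1 2 1 2 1 2 1 2 1 0 1 2 1 0 1 2 1 0 1 0]
  -> pairs=12 depth=2 groups=5 -> no
String 6 '((((()()))()))()()()()': depth seq [1 2 3 4 5 4 5 4 3 2 3 2 1 0 1 0 1 0 1 0 1 0]
  -> pairs=11 depth=5 groups=5 -> no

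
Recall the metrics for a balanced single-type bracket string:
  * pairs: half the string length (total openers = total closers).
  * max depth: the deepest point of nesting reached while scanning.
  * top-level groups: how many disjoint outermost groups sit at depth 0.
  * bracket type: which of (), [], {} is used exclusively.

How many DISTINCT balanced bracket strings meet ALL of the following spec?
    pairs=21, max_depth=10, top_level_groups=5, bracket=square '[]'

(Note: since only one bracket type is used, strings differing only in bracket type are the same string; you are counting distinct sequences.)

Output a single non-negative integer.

Spec: pairs=21 depth=10 groups=5
Count(depth <= 10) = 1733705985
Count(depth <= 9) = 1715824110
Count(depth == 10) = 1733705985 - 1715824110 = 17881875

Answer: 17881875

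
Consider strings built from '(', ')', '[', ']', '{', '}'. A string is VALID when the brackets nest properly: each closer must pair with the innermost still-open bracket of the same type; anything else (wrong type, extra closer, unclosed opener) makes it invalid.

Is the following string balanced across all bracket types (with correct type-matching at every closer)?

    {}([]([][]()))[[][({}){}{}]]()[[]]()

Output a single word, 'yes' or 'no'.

Answer: yes

Derivation:
pos 0: push '{'; stack = {
pos 1: '}' matches '{'; pop; stack = (empty)
pos 2: push '('; stack = (
pos 3: push '['; stack = ([
pos 4: ']' matches '['; pop; stack = (
pos 5: push '('; stack = ((
pos 6: push '['; stack = (([
pos 7: ']' matches '['; pop; stack = ((
pos 8: push '['; stack = (([
pos 9: ']' matches '['; pop; stack = ((
pos 10: push '('; stack = (((
pos 11: ')' matches '('; pop; stack = ((
pos 12: ')' matches '('; pop; stack = (
pos 13: ')' matches '('; pop; stack = (empty)
pos 14: push '['; stack = [
pos 15: push '['; stack = [[
pos 16: ']' matches '['; pop; stack = [
pos 17: push '['; stack = [[
pos 18: push '('; stack = [[(
pos 19: push '{'; stack = [[({
pos 20: '}' matches '{'; pop; stack = [[(
pos 21: ')' matches '('; pop; stack = [[
pos 22: push '{'; stack = [[{
pos 23: '}' matches '{'; pop; stack = [[
pos 24: push '{'; stack = [[{
pos 25: '}' matches '{'; pop; stack = [[
pos 26: ']' matches '['; pop; stack = [
pos 27: ']' matches '['; pop; stack = (empty)
pos 28: push '('; stack = (
pos 29: ')' matches '('; pop; stack = (empty)
pos 30: push '['; stack = [
pos 31: push '['; stack = [[
pos 32: ']' matches '['; pop; stack = [
pos 33: ']' matches '['; pop; stack = (empty)
pos 34: push '('; stack = (
pos 35: ')' matches '('; pop; stack = (empty)
end: stack empty → VALID
Verdict: properly nested → yes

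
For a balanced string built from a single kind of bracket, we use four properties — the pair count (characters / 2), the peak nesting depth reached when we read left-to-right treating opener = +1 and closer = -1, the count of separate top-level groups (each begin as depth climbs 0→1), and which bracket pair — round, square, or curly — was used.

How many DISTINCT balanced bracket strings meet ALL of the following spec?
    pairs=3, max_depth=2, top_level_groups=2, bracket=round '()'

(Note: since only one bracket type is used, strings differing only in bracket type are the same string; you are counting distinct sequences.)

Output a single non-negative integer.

Spec: pairs=3 depth=2 groups=2
Count(depth <= 2) = 2
Count(depth <= 1) = 0
Count(depth == 2) = 2 - 0 = 2

Answer: 2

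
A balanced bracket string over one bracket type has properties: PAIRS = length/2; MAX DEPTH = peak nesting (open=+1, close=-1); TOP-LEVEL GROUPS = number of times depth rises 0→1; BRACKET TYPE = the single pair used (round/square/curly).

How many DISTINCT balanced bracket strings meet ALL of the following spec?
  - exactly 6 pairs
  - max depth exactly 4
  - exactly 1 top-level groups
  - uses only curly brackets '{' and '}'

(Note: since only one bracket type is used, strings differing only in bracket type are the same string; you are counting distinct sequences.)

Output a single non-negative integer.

Spec: pairs=6 depth=4 groups=1
Count(depth <= 4) = 34
Count(depth <= 3) = 16
Count(depth == 4) = 34 - 16 = 18

Answer: 18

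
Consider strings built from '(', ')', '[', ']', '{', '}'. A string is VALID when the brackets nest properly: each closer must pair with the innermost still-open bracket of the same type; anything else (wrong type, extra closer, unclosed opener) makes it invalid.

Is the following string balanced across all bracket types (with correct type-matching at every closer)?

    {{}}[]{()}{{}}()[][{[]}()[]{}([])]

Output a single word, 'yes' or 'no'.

pos 0: push '{'; stack = {
pos 1: push '{'; stack = {{
pos 2: '}' matches '{'; pop; stack = {
pos 3: '}' matches '{'; pop; stack = (empty)
pos 4: push '['; stack = [
pos 5: ']' matches '['; pop; stack = (empty)
pos 6: push '{'; stack = {
pos 7: push '('; stack = {(
pos 8: ')' matches '('; pop; stack = {
pos 9: '}' matches '{'; pop; stack = (empty)
pos 10: push '{'; stack = {
pos 11: push '{'; stack = {{
pos 12: '}' matches '{'; pop; stack = {
pos 13: '}' matches '{'; pop; stack = (empty)
pos 14: push '('; stack = (
pos 15: ')' matches '('; pop; stack = (empty)
pos 16: push '['; stack = [
pos 17: ']' matches '['; pop; stack = (empty)
pos 18: push '['; stack = [
pos 19: push '{'; stack = [{
pos 20: push '['; stack = [{[
pos 21: ']' matches '['; pop; stack = [{
pos 22: '}' matches '{'; pop; stack = [
pos 23: push '('; stack = [(
pos 24: ')' matches '('; pop; stack = [
pos 25: push '['; stack = [[
pos 26: ']' matches '['; pop; stack = [
pos 27: push '{'; stack = [{
pos 28: '}' matches '{'; pop; stack = [
pos 29: push '('; stack = [(
pos 30: push '['; stack = [([
pos 31: ']' matches '['; pop; stack = [(
pos 32: ')' matches '('; pop; stack = [
pos 33: ']' matches '['; pop; stack = (empty)
end: stack empty → VALID
Verdict: properly nested → yes

Answer: yes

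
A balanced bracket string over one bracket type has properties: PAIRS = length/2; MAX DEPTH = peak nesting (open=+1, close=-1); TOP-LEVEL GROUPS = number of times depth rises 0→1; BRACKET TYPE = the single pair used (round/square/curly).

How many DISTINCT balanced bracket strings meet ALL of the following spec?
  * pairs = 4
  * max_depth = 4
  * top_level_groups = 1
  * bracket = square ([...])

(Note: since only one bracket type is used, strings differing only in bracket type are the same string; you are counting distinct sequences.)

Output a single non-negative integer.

Answer: 1

Derivation:
Spec: pairs=4 depth=4 groups=1
Count(depth <= 4) = 5
Count(depth <= 3) = 4
Count(depth == 4) = 5 - 4 = 1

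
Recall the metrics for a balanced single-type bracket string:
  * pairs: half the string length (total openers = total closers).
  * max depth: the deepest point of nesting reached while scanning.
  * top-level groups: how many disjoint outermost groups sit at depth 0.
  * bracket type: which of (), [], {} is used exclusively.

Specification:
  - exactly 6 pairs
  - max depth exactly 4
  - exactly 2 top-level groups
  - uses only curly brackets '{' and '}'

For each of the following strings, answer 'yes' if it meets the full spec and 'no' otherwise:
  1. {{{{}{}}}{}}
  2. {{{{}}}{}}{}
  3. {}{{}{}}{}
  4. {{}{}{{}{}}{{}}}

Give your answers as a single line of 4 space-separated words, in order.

Answer: no yes no no

Derivation:
String 1 '{{{{}{}}}{}}': depth seq [1 2 3 4 3 4 3 2 1 2 1 0]
  -> pairs=6 depth=4 groups=1 -> no
String 2 '{{{{}}}{}}{}': depth seq [1 2 3 4 3 2 1 2 1 0 1 0]
  -> pairs=6 depth=4 groups=2 -> yes
String 3 '{}{{}{}}{}': depth seq [1 0 1 2 1 2 1 0 1 0]
  -> pairs=5 depth=2 groups=3 -> no
String 4 '{{}{}{{}{}}{{}}}': depth seq [1 2 1 2 1 2 3 2 3 2 1 2 3 2 1 0]
  -> pairs=8 depth=3 groups=1 -> no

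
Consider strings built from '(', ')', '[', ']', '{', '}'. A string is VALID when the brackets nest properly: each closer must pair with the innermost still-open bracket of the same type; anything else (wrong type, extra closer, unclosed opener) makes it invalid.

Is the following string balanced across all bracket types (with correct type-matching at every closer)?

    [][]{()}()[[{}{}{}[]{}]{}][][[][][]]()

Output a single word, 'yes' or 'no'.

Answer: yes

Derivation:
pos 0: push '['; stack = [
pos 1: ']' matches '['; pop; stack = (empty)
pos 2: push '['; stack = [
pos 3: ']' matches '['; pop; stack = (empty)
pos 4: push '{'; stack = {
pos 5: push '('; stack = {(
pos 6: ')' matches '('; pop; stack = {
pos 7: '}' matches '{'; pop; stack = (empty)
pos 8: push '('; stack = (
pos 9: ')' matches '('; pop; stack = (empty)
pos 10: push '['; stack = [
pos 11: push '['; stack = [[
pos 12: push '{'; stack = [[{
pos 13: '}' matches '{'; pop; stack = [[
pos 14: push '{'; stack = [[{
pos 15: '}' matches '{'; pop; stack = [[
pos 16: push '{'; stack = [[{
pos 17: '}' matches '{'; pop; stack = [[
pos 18: push '['; stack = [[[
pos 19: ']' matches '['; pop; stack = [[
pos 20: push '{'; stack = [[{
pos 21: '}' matches '{'; pop; stack = [[
pos 22: ']' matches '['; pop; stack = [
pos 23: push '{'; stack = [{
pos 24: '}' matches '{'; pop; stack = [
pos 25: ']' matches '['; pop; stack = (empty)
pos 26: push '['; stack = [
pos 27: ']' matches '['; pop; stack = (empty)
pos 28: push '['; stack = [
pos 29: push '['; stack = [[
pos 30: ']' matches '['; pop; stack = [
pos 31: push '['; stack = [[
pos 32: ']' matches '['; pop; stack = [
pos 33: push '['; stack = [[
pos 34: ']' matches '['; pop; stack = [
pos 35: ']' matches '['; pop; stack = (empty)
pos 36: push '('; stack = (
pos 37: ')' matches '('; pop; stack = (empty)
end: stack empty → VALID
Verdict: properly nested → yes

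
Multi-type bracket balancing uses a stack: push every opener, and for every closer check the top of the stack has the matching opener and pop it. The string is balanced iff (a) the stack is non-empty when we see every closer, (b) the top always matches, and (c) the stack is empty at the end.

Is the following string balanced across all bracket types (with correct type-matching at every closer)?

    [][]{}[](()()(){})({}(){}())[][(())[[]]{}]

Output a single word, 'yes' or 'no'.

Answer: yes

Derivation:
pos 0: push '['; stack = [
pos 1: ']' matches '['; pop; stack = (empty)
pos 2: push '['; stack = [
pos 3: ']' matches '['; pop; stack = (empty)
pos 4: push '{'; stack = {
pos 5: '}' matches '{'; pop; stack = (empty)
pos 6: push '['; stack = [
pos 7: ']' matches '['; pop; stack = (empty)
pos 8: push '('; stack = (
pos 9: push '('; stack = ((
pos 10: ')' matches '('; pop; stack = (
pos 11: push '('; stack = ((
pos 12: ')' matches '('; pop; stack = (
pos 13: push '('; stack = ((
pos 14: ')' matches '('; pop; stack = (
pos 15: push '{'; stack = ({
pos 16: '}' matches '{'; pop; stack = (
pos 17: ')' matches '('; pop; stack = (empty)
pos 18: push '('; stack = (
pos 19: push '{'; stack = ({
pos 20: '}' matches '{'; pop; stack = (
pos 21: push '('; stack = ((
pos 22: ')' matches '('; pop; stack = (
pos 23: push '{'; stack = ({
pos 24: '}' matches '{'; pop; stack = (
pos 25: push '('; stack = ((
pos 26: ')' matches '('; pop; stack = (
pos 27: ')' matches '('; pop; stack = (empty)
pos 28: push '['; stack = [
pos 29: ']' matches '['; pop; stack = (empty)
pos 30: push '['; stack = [
pos 31: push '('; stack = [(
pos 32: push '('; stack = [((
pos 33: ')' matches '('; pop; stack = [(
pos 34: ')' matches '('; pop; stack = [
pos 35: push '['; stack = [[
pos 36: push '['; stack = [[[
pos 37: ']' matches '['; pop; stack = [[
pos 38: ']' matches '['; pop; stack = [
pos 39: push '{'; stack = [{
pos 40: '}' matches '{'; pop; stack = [
pos 41: ']' matches '['; pop; stack = (empty)
end: stack empty → VALID
Verdict: properly nested → yes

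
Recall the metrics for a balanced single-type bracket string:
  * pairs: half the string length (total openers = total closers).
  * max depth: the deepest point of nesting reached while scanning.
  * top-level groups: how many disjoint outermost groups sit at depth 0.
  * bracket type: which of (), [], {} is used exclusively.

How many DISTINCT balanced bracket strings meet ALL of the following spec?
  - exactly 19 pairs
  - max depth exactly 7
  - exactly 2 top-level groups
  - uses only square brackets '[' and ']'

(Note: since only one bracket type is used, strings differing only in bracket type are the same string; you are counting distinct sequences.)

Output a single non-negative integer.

Spec: pairs=19 depth=7 groups=2
Count(depth <= 7) = 345841920
Count(depth <= 6) = 236396426
Count(depth == 7) = 345841920 - 236396426 = 109445494

Answer: 109445494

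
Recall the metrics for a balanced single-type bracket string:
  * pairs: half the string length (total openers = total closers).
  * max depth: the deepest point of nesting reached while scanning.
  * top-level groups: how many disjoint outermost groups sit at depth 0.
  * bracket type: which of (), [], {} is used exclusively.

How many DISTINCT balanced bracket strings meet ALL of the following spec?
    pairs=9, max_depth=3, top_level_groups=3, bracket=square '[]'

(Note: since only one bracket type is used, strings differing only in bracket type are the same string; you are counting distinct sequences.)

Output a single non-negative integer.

Spec: pairs=9 depth=3 groups=3
Count(depth <= 3) = 416
Count(depth <= 2) = 28
Count(depth == 3) = 416 - 28 = 388

Answer: 388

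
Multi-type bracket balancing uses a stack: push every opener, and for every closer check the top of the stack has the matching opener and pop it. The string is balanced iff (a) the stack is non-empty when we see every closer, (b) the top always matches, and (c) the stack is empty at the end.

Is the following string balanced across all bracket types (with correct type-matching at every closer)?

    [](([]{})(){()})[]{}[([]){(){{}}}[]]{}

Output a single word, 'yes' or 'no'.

Answer: yes

Derivation:
pos 0: push '['; stack = [
pos 1: ']' matches '['; pop; stack = (empty)
pos 2: push '('; stack = (
pos 3: push '('; stack = ((
pos 4: push '['; stack = (([
pos 5: ']' matches '['; pop; stack = ((
pos 6: push '{'; stack = (({
pos 7: '}' matches '{'; pop; stack = ((
pos 8: ')' matches '('; pop; stack = (
pos 9: push '('; stack = ((
pos 10: ')' matches '('; pop; stack = (
pos 11: push '{'; stack = ({
pos 12: push '('; stack = ({(
pos 13: ')' matches '('; pop; stack = ({
pos 14: '}' matches '{'; pop; stack = (
pos 15: ')' matches '('; pop; stack = (empty)
pos 16: push '['; stack = [
pos 17: ']' matches '['; pop; stack = (empty)
pos 18: push '{'; stack = {
pos 19: '}' matches '{'; pop; stack = (empty)
pos 20: push '['; stack = [
pos 21: push '('; stack = [(
pos 22: push '['; stack = [([
pos 23: ']' matches '['; pop; stack = [(
pos 24: ')' matches '('; pop; stack = [
pos 25: push '{'; stack = [{
pos 26: push '('; stack = [{(
pos 27: ')' matches '('; pop; stack = [{
pos 28: push '{'; stack = [{{
pos 29: push '{'; stack = [{{{
pos 30: '}' matches '{'; pop; stack = [{{
pos 31: '}' matches '{'; pop; stack = [{
pos 32: '}' matches '{'; pop; stack = [
pos 33: push '['; stack = [[
pos 34: ']' matches '['; pop; stack = [
pos 35: ']' matches '['; pop; stack = (empty)
pos 36: push '{'; stack = {
pos 37: '}' matches '{'; pop; stack = (empty)
end: stack empty → VALID
Verdict: properly nested → yes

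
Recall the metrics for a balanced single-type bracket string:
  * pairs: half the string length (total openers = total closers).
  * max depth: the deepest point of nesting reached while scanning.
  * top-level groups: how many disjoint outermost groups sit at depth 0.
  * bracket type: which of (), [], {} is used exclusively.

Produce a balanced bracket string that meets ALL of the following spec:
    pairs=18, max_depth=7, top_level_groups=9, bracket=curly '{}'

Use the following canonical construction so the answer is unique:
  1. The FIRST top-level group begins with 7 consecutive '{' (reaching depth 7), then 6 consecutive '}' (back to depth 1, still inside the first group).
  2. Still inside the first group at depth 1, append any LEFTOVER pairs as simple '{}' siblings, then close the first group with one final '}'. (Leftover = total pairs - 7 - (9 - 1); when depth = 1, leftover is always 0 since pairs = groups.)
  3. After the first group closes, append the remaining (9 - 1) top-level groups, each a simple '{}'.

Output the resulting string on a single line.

Answer: {{{{{{{}}}}}}{}{}{}}{}{}{}{}{}{}{}{}

Derivation:
Spec: pairs=18 depth=7 groups=9
Leftover pairs = 18 - 7 - (9-1) = 3
First group: deep chain of depth 7 + 3 sibling pairs
Remaining 8 groups: simple '{}' each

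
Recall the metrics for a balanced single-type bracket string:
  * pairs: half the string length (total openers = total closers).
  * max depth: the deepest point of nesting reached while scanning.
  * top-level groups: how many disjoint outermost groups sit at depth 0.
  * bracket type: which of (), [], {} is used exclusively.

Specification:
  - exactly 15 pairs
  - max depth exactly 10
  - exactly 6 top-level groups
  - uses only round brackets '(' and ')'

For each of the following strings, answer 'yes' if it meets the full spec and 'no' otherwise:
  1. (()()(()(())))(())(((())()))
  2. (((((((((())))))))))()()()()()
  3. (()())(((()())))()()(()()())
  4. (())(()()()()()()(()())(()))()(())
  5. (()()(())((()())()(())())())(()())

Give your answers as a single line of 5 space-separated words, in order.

Answer: no yes no no no

Derivation:
String 1 '(()()(()(())))(())(((())()))': depth seq [1 2 1 2 1 2 3 2 3 4 3 2 1 0 1 2 1 0 1 2 3 4 3 2 3 2 1 0]
  -> pairs=14 depth=4 groups=3 -> no
String 2 '(((((((((())))))))))()()()()()': depth seq [1 2 3 4 5 6 7 8 9 10 9 8 7 6 5 4 3 2 1 0 1 0 1 0 1 0 1 0 1 0]
  -> pairs=15 depth=10 groups=6 -> yes
String 3 '(()())(((()())))()()(()()())': depth seq [1 2 1 2 1 0 1 2 3 4 3 4 3 2 1 0 1 0 1 0 1 2 1 2 1 2 1 0]
  -> pairs=14 depth=4 groups=5 -> no
String 4 '(())(()()()()()()(()())(()))()(())': depth seq [1 2 1 0 1 2 1 2 1 2 1 2 1 2 1 2 1 2 3 2 3 2 1 2 3 2 1 0 1 0 1 2 1 0]
  -> pairs=17 depth=3 groups=4 -> no
String 5 '(()()(())((()())()(())())())(()())': depth seq [1 2 1 2 1 2 3 2 1 2 3 4 3 4 3 2 3 2 3 4 3 2 3 2 1 2 1 0 1 2 1 2 1 0]
  -> pairs=17 depth=4 groups=2 -> no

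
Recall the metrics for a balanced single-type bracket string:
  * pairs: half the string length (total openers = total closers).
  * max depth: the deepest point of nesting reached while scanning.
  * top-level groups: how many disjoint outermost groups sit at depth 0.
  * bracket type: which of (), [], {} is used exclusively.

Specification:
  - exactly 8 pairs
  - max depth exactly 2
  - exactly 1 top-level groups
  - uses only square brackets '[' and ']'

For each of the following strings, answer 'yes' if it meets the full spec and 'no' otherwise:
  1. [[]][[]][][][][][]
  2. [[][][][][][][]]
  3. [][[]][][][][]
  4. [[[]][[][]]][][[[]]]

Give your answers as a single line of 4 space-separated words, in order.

String 1 '[[]][[]][][][][][]': depth seq [1 2 1 0 1 2 1 0 1 0 1 0 1 0 1 0 1 0]
  -> pairs=9 depth=2 groups=7 -> no
String 2 '[[][][][][][][]]': depth seq [1 2 1 2 1 2 1 2 1 2 1 2 1 2 1 0]
  -> pairs=8 depth=2 groups=1 -> yes
String 3 '[][[]][][][][]': depth seq [1 0 1 2 1 0 1 0 1 0 1 0 1 0]
  -> pairs=7 depth=2 groups=6 -> no
String 4 '[[[]][[][]]][][[[]]]': depth seq [1 2 3 2 1 2 3 2 3 2 1 0 1 0 1 2 3 2 1 0]
  -> pairs=10 depth=3 groups=3 -> no

Answer: no yes no no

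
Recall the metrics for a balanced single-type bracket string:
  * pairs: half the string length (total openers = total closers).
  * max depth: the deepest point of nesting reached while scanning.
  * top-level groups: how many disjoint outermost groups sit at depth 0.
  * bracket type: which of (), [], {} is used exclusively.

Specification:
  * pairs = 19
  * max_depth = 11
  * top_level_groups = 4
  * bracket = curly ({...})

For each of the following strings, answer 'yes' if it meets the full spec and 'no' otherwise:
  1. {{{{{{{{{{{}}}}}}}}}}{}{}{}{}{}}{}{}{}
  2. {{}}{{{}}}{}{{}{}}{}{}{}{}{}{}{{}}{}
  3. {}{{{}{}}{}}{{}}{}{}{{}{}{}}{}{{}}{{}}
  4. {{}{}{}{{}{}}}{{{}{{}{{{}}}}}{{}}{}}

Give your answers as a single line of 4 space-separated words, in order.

Answer: yes no no no

Derivation:
String 1 '{{{{{{{{{{{}}}}}}}}}}{}{}{}{}{}}{}{}{}': depth seq [1 2 3 4 5 6 7 8 9 10 11 10 9 8 7 6 5 4 3 2 1 2 1 2 1 2 1 2 1 2 1 0 1 0 1 0 1 0]
  -> pairs=19 depth=11 groups=4 -> yes
String 2 '{{}}{{{}}}{}{{}{}}{}{}{}{}{}{}{{}}{}': depth seq [1 2 1 0 1 2 3 2 1 0 1 0 1 2 1 2 1 0 1 0 1 0 1 0 1 0 1 0 1 0 1 2 1 0 1 0]
  -> pairs=18 depth=3 groups=12 -> no
String 3 '{}{{{}{}}{}}{{}}{}{}{{}{}{}}{}{{}}{{}}': depth seq [1 0 1 2 3 2 3 2 1 2 1 0 1 2 1 0 1 0 1 0 1 2 1 2 1 2 1 0 1 0 1 2 1 0 1 2 1 0]
  -> pairs=19 depth=3 groups=9 -> no
String 4 '{{}{}{}{{}{}}}{{{}{{}{{{}}}}}{{}}{}}': depth seq [1 2 1 2 1 2 1 2 3 2 3 2 1 0 1 2 3 2 3 4 3 4 5 6 5 4 3 2 1 2 3 2 1 2 1 0]
  -> pairs=18 depth=6 groups=2 -> no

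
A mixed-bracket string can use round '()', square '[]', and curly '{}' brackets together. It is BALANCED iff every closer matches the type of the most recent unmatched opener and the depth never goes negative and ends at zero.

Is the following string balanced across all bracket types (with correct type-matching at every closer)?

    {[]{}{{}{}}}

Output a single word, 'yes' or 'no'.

Answer: yes

Derivation:
pos 0: push '{'; stack = {
pos 1: push '['; stack = {[
pos 2: ']' matches '['; pop; stack = {
pos 3: push '{'; stack = {{
pos 4: '}' matches '{'; pop; stack = {
pos 5: push '{'; stack = {{
pos 6: push '{'; stack = {{{
pos 7: '}' matches '{'; pop; stack = {{
pos 8: push '{'; stack = {{{
pos 9: '}' matches '{'; pop; stack = {{
pos 10: '}' matches '{'; pop; stack = {
pos 11: '}' matches '{'; pop; stack = (empty)
end: stack empty → VALID
Verdict: properly nested → yes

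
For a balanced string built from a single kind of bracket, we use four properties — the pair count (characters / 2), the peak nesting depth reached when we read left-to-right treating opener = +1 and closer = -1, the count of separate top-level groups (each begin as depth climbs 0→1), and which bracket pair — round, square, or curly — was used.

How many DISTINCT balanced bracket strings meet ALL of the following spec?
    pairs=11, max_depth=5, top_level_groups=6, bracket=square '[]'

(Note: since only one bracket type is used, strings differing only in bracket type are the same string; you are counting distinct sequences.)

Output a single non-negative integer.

Answer: 72

Derivation:
Spec: pairs=11 depth=5 groups=6
Count(depth <= 5) = 1632
Count(depth <= 4) = 1560
Count(depth == 5) = 1632 - 1560 = 72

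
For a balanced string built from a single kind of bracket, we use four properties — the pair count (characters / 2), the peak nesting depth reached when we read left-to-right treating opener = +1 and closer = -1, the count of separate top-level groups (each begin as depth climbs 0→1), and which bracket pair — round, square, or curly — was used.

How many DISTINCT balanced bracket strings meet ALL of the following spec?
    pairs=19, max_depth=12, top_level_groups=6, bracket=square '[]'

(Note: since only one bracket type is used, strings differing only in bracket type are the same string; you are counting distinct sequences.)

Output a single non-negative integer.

Answer: 2250

Derivation:
Spec: pairs=19 depth=12 groups=6
Count(depth <= 12) = 65132376
Count(depth <= 11) = 65130126
Count(depth == 12) = 65132376 - 65130126 = 2250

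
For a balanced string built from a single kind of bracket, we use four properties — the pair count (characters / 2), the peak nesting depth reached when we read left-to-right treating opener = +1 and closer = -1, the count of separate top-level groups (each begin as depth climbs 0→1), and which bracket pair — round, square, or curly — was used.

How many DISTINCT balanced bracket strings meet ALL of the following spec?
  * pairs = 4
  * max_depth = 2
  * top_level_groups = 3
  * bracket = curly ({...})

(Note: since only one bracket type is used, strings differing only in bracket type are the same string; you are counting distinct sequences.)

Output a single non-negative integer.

Spec: pairs=4 depth=2 groups=3
Count(depth <= 2) = 3
Count(depth <= 1) = 0
Count(depth == 2) = 3 - 0 = 3

Answer: 3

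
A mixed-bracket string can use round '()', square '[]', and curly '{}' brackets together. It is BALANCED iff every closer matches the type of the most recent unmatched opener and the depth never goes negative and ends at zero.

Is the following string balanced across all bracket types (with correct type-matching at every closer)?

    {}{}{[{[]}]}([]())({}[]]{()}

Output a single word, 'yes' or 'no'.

Answer: no

Derivation:
pos 0: push '{'; stack = {
pos 1: '}' matches '{'; pop; stack = (empty)
pos 2: push '{'; stack = {
pos 3: '}' matches '{'; pop; stack = (empty)
pos 4: push '{'; stack = {
pos 5: push '['; stack = {[
pos 6: push '{'; stack = {[{
pos 7: push '['; stack = {[{[
pos 8: ']' matches '['; pop; stack = {[{
pos 9: '}' matches '{'; pop; stack = {[
pos 10: ']' matches '['; pop; stack = {
pos 11: '}' matches '{'; pop; stack = (empty)
pos 12: push '('; stack = (
pos 13: push '['; stack = ([
pos 14: ']' matches '['; pop; stack = (
pos 15: push '('; stack = ((
pos 16: ')' matches '('; pop; stack = (
pos 17: ')' matches '('; pop; stack = (empty)
pos 18: push '('; stack = (
pos 19: push '{'; stack = ({
pos 20: '}' matches '{'; pop; stack = (
pos 21: push '['; stack = ([
pos 22: ']' matches '['; pop; stack = (
pos 23: saw closer ']' but top of stack is '(' (expected ')') → INVALID
Verdict: type mismatch at position 23: ']' closes '(' → no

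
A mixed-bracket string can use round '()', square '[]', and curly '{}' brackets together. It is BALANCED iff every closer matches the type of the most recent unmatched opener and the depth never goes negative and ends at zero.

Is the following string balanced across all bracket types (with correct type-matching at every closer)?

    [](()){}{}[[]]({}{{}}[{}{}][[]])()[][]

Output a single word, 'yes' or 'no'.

pos 0: push '['; stack = [
pos 1: ']' matches '['; pop; stack = (empty)
pos 2: push '('; stack = (
pos 3: push '('; stack = ((
pos 4: ')' matches '('; pop; stack = (
pos 5: ')' matches '('; pop; stack = (empty)
pos 6: push '{'; stack = {
pos 7: '}' matches '{'; pop; stack = (empty)
pos 8: push '{'; stack = {
pos 9: '}' matches '{'; pop; stack = (empty)
pos 10: push '['; stack = [
pos 11: push '['; stack = [[
pos 12: ']' matches '['; pop; stack = [
pos 13: ']' matches '['; pop; stack = (empty)
pos 14: push '('; stack = (
pos 15: push '{'; stack = ({
pos 16: '}' matches '{'; pop; stack = (
pos 17: push '{'; stack = ({
pos 18: push '{'; stack = ({{
pos 19: '}' matches '{'; pop; stack = ({
pos 20: '}' matches '{'; pop; stack = (
pos 21: push '['; stack = ([
pos 22: push '{'; stack = ([{
pos 23: '}' matches '{'; pop; stack = ([
pos 24: push '{'; stack = ([{
pos 25: '}' matches '{'; pop; stack = ([
pos 26: ']' matches '['; pop; stack = (
pos 27: push '['; stack = ([
pos 28: push '['; stack = ([[
pos 29: ']' matches '['; pop; stack = ([
pos 30: ']' matches '['; pop; stack = (
pos 31: ')' matches '('; pop; stack = (empty)
pos 32: push '('; stack = (
pos 33: ')' matches '('; pop; stack = (empty)
pos 34: push '['; stack = [
pos 35: ']' matches '['; pop; stack = (empty)
pos 36: push '['; stack = [
pos 37: ']' matches '['; pop; stack = (empty)
end: stack empty → VALID
Verdict: properly nested → yes

Answer: yes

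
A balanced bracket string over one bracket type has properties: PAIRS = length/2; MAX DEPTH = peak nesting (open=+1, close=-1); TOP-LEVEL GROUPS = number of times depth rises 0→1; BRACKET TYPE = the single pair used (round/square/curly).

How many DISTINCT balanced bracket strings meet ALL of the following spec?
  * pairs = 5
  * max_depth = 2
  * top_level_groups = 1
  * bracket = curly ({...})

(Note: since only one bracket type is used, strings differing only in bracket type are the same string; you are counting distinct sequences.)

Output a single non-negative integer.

Spec: pairs=5 depth=2 groups=1
Count(depth <= 2) = 1
Count(depth <= 1) = 0
Count(depth == 2) = 1 - 0 = 1

Answer: 1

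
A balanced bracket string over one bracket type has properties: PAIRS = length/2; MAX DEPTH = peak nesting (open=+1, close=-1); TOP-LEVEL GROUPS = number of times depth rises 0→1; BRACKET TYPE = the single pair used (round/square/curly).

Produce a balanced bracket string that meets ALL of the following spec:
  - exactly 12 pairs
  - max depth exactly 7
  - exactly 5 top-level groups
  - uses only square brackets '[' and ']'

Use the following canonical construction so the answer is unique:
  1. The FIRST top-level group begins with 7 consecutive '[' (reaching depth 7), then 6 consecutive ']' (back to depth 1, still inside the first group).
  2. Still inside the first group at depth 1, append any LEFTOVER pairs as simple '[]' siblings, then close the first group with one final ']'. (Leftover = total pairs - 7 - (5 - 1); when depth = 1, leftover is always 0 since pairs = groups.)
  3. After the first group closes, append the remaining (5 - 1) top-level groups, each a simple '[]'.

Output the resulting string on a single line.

Answer: [[[[[[[]]]]]][]][][][][]

Derivation:
Spec: pairs=12 depth=7 groups=5
Leftover pairs = 12 - 7 - (5-1) = 1
First group: deep chain of depth 7 + 1 sibling pairs
Remaining 4 groups: simple '[]' each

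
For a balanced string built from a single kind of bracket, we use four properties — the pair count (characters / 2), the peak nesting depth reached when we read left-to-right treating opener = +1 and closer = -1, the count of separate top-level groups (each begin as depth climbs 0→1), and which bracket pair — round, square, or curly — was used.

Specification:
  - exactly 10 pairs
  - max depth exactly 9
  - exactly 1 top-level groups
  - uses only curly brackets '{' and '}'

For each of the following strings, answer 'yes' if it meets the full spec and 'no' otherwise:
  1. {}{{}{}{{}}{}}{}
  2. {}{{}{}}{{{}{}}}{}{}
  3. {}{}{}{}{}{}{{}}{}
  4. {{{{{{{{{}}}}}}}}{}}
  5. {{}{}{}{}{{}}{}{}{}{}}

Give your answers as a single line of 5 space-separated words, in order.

String 1 '{}{{}{}{{}}{}}{}': depth seq [1 0 1 2 1 2 1 2 3 2 1 2 1 0 1 0]
  -> pairs=8 depth=3 groups=3 -> no
String 2 '{}{{}{}}{{{}{}}}{}{}': depth seq [1 0 1 2 1 2 1 0 1 2 3 2 3 2 1 0 1 0 1 0]
  -> pairs=10 depth=3 groups=5 -> no
String 3 '{}{}{}{}{}{}{{}}{}': depth seq [1 0 1 0 1 0 1 0 1 0 1 0 1 2 1 0 1 0]
  -> pairs=9 depth=2 groups=8 -> no
String 4 '{{{{{{{{{}}}}}}}}{}}': depth seq [1 2 3 4 5 6 7 8 9 8 7 6 5 4 3 2 1 2 1 0]
  -> pairs=10 depth=9 groups=1 -> yes
String 5 '{{}{}{}{}{{}}{}{}{}{}}': depth seq [1 2 1 2 1 2 1 2 1 2 3 2 1 2 1 2 1 2 1 2 1 0]
  -> pairs=11 depth=3 groups=1 -> no

Answer: no no no yes no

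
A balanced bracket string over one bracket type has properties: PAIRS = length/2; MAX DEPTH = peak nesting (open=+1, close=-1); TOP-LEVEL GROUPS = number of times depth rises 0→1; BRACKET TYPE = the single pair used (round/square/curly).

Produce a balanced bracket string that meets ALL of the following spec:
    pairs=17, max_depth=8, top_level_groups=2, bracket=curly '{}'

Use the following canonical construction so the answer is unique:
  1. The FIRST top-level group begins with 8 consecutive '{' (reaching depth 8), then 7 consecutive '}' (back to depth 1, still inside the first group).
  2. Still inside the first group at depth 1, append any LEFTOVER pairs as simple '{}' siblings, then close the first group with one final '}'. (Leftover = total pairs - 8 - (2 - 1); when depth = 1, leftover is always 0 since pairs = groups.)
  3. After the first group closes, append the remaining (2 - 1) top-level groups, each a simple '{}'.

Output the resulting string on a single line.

Answer: {{{{{{{{}}}}}}}{}{}{}{}{}{}{}{}}{}

Derivation:
Spec: pairs=17 depth=8 groups=2
Leftover pairs = 17 - 8 - (2-1) = 8
First group: deep chain of depth 8 + 8 sibling pairs
Remaining 1 groups: simple '{}' each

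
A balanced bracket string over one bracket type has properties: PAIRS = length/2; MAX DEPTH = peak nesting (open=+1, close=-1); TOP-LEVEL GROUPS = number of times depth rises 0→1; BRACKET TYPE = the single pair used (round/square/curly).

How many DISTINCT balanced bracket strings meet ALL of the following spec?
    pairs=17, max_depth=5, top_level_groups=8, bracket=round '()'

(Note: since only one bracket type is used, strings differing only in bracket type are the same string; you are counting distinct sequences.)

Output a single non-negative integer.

Spec: pairs=17 depth=5 groups=8
Count(depth <= 5) = 894600
Count(depth <= 4) = 720968
Count(depth == 5) = 894600 - 720968 = 173632

Answer: 173632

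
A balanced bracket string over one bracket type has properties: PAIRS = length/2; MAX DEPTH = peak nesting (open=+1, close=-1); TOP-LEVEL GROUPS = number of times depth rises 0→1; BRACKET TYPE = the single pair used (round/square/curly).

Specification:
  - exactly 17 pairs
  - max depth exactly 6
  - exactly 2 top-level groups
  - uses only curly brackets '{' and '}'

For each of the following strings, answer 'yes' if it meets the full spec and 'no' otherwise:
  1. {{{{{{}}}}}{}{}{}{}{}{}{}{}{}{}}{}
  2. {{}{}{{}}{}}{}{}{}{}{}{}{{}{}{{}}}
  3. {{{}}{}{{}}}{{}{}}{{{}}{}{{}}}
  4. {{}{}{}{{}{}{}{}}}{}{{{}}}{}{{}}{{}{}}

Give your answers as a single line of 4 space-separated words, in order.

String 1 '{{{{{{}}}}}{}{}{}{}{}{}{}{}{}{}}{}': depth seq [1 2 3 4 5 6 5 4 3 2 1 2 1 2 1 2 1 2 1 2 1 2 1 2 1 2 1 2 1 2 1 0 1 0]
  -> pairs=17 depth=6 groups=2 -> yes
String 2 '{{}{}{{}}{}}{}{}{}{}{}{}{{}{}{{}}}': depth seq [1 2 1 2 1 2 3 2 1 2 1 0 1 0 1 0 1 0 1 0 1 0 1 0 1 2 1 2 1 2 3 2 1 0]
  -> pairs=17 depth=3 groups=8 -> no
String 3 '{{{}}{}{{}}}{{}{}}{{{}}{}{{}}}': depth seq [1 2 3 2 1 2 1 2 3 2 1 0 1 2 1 2 1 0 1 2 3 2 1 2 1 2 3 2 1 0]
  -> pairs=15 depth=3 groups=3 -> no
String 4 '{{}{}{}{{}{}{}{}}}{}{{{}}}{}{{}}{{}{}}': depth seq [1 2 1 2 1 2 1 2 3 2 3 2 3 2 3 2 1 0 1 0 1 2 3 2 1 0 1 0 1 2 1 0 1 2 1 2 1 0]
  -> pairs=19 depth=3 groups=6 -> no

Answer: yes no no no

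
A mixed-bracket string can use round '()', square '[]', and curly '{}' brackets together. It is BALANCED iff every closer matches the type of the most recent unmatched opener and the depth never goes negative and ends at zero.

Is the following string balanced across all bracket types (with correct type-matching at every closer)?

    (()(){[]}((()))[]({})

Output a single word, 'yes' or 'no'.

pos 0: push '('; stack = (
pos 1: push '('; stack = ((
pos 2: ')' matches '('; pop; stack = (
pos 3: push '('; stack = ((
pos 4: ')' matches '('; pop; stack = (
pos 5: push '{'; stack = ({
pos 6: push '['; stack = ({[
pos 7: ']' matches '['; pop; stack = ({
pos 8: '}' matches '{'; pop; stack = (
pos 9: push '('; stack = ((
pos 10: push '('; stack = (((
pos 11: push '('; stack = ((((
pos 12: ')' matches '('; pop; stack = (((
pos 13: ')' matches '('; pop; stack = ((
pos 14: ')' matches '('; pop; stack = (
pos 15: push '['; stack = ([
pos 16: ']' matches '['; pop; stack = (
pos 17: push '('; stack = ((
pos 18: push '{'; stack = (({
pos 19: '}' matches '{'; pop; stack = ((
pos 20: ')' matches '('; pop; stack = (
end: stack still non-empty (() → INVALID
Verdict: unclosed openers at end: ( → no

Answer: no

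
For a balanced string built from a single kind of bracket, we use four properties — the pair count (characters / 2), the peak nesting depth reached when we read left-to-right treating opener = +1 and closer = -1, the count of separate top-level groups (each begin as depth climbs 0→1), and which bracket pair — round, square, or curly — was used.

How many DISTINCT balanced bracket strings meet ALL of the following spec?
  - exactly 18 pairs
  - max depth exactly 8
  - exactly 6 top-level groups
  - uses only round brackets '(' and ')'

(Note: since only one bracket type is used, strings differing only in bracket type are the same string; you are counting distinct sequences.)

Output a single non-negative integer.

Spec: pairs=18 depth=8 groups=6
Count(depth <= 8) = 17197551
Count(depth <= 7) = 16849203
Count(depth == 8) = 17197551 - 16849203 = 348348

Answer: 348348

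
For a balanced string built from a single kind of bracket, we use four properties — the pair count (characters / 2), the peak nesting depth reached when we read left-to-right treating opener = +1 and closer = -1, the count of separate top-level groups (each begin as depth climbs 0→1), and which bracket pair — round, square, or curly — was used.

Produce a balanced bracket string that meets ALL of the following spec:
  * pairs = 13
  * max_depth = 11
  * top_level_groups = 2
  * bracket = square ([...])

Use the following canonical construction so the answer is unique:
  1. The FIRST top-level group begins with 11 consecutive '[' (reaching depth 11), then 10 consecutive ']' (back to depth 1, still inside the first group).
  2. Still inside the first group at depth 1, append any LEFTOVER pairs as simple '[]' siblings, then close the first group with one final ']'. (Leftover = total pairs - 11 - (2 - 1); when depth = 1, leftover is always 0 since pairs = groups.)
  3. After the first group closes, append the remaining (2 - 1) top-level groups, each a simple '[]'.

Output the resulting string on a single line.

Answer: [[[[[[[[[[[]]]]]]]]]][]][]

Derivation:
Spec: pairs=13 depth=11 groups=2
Leftover pairs = 13 - 11 - (2-1) = 1
First group: deep chain of depth 11 + 1 sibling pairs
Remaining 1 groups: simple '[]' each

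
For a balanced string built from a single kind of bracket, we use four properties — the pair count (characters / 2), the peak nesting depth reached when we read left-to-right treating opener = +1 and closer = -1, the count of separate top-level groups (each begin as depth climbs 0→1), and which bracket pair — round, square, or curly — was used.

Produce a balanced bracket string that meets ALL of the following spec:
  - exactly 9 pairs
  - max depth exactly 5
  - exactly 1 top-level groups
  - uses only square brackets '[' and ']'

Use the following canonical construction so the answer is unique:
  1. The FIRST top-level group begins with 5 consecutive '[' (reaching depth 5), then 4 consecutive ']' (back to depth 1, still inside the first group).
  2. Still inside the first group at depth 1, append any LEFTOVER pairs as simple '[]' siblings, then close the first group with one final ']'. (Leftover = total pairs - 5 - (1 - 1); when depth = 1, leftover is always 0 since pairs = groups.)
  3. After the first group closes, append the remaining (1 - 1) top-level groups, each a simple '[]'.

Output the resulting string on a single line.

Spec: pairs=9 depth=5 groups=1
Leftover pairs = 9 - 5 - (1-1) = 4
First group: deep chain of depth 5 + 4 sibling pairs
Remaining 0 groups: simple '[]' each

Answer: [[[[[]]]][][][][]]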